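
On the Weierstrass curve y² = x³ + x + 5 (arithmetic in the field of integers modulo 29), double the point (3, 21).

(17, 18)

tangent at (3, 21): λ = (3·3² + 1)/(2·21) ≡ 28/13. 13⁻¹ ≡ 9 (mod 29) since 13·9 = 117 ≡ 1, so λ ≡ 28·9 ≡ 20.
  x = λ² - 3 - 3 = 400 - 6 ≡ 17; y = λ·(3 - 17) - 21 ≡ 18. → (17, 18)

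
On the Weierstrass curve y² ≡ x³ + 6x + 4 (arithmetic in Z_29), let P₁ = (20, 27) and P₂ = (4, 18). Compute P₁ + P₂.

(20, 27) + (4, 18). λ = (18 - 27)/(4 - 20) ≡ 20/13 mod 29. 13⁻¹ ≡ 9 (mod 29) since 13·9 = 117 ≡ 1, so λ ≡ 6.
  x = λ² - 20 - 4 = 36 - 24 ≡ 12; y = λ·(20 - 12) - 27 ≡ 21. → (12, 21)

(12, 21)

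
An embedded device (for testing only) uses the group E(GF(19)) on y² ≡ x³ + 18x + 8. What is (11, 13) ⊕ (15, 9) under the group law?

(13, 8)

(11, 13) + (15, 9). λ = (9 - 13)/(15 - 11) ≡ 15/4 mod 19. 4⁻¹ ≡ 5 (mod 19) since 4·5 = 20 ≡ 1, so λ ≡ 18.
  x = λ² - 11 - 15 = 324 - 26 ≡ 13; y = λ·(11 - 13) - 13 ≡ 8. → (13, 8)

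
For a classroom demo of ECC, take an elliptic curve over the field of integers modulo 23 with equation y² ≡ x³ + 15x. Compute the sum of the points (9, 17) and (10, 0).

(17, 4)

(9, 17) + (10, 0). λ = (0 - 17)/(10 - 9) ≡ 6/1 mod 23. 1⁻¹ ≡ 1 (mod 23) since 1·1 = 1 ≡ 1, so λ ≡ 6.
  x = λ² - 9 - 10 = 36 - 19 ≡ 17; y = λ·(9 - 17) - 17 ≡ 4. → (17, 4)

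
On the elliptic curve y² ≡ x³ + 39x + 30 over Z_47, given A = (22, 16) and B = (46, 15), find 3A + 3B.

(30, 0)

First 3A:
Repeated addition: build up to 3A.
2A: tangent at (22, 16): λ = (3·22² + 39)/(2·16) ≡ 34/32. 32⁻¹ ≡ 25 (mod 47), so λ ≡ 34·25 ≡ 4.
  x = λ² - 22 - 22 = 16 - 44 ≡ 19; y = λ·(22 - 19) - 16 ≡ 43. → (19, 43)
3A: (19, 43) + (22, 16). λ = (16 - 43)/(22 - 19) ≡ 20/3 mod 47. 3⁻¹ ≡ 16 (mod 47) since 3·16 = 48 ≡ 1, so λ ≡ 38.
  x = λ² - 19 - 22 = 1444 - 41 ≡ 40; y = λ·(19 - 40) - 43 ≡ 5. → (40, 5)
3A = (40, 5).
Next 3B:
Repeated addition: build up to 3B.
2B: tangent at (46, 15): λ = (3·46² + 39)/(2·15) ≡ 42/30. 30⁻¹ ≡ 11 (mod 47) since 30·11 = 330 ≡ 1, so λ ≡ 42·11 ≡ 39.
  x = λ² - 46 - 46 = 1521 - 92 ≡ 19; y = λ·(46 - 19) - 15 ≡ 4. → (19, 4)
3B: (19, 4) + (46, 15). λ = (15 - 4)/(46 - 19) ≡ 11/27 mod 47. 27⁻¹ ≡ 7 (mod 47), so λ ≡ 30.
  x = λ² - 19 - 46 = 900 - 65 ≡ 36; y = λ·(19 - 36) - 4 ≡ 3. → (36, 3)
3B = (36, 3).
Finally 3A + 3B:
(40, 5) + (36, 3). λ = (3 - 5)/(36 - 40) ≡ 45/43 mod 47. 43⁻¹ ≡ 35 (mod 47) since 43·35 = 1505 ≡ 1, so λ ≡ 24.
  x = λ² - 40 - 36 = 576 - 76 ≡ 30; y = λ·(40 - 30) - 5 ≡ 0. → (30, 0)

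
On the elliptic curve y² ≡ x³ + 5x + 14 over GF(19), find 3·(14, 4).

Write P = (14, 4).
Repeated addition: build up to 3P.
2P: tangent at (14, 4): λ = (3·14² + 5)/(2·4) ≡ 4/8. 8⁻¹ ≡ 12 (mod 19) since 8·12 = 96 ≡ 1, so λ ≡ 4·12 ≡ 10.
  x = λ² - 14 - 14 = 100 - 28 ≡ 15; y = λ·(14 - 15) - 4 ≡ 5. → (15, 5)
3P: (15, 5) + (14, 4). λ = (4 - 5)/(14 - 15) ≡ 18/18 mod 19. 18⁻¹ ≡ 18 (mod 19), so λ ≡ 1.
  x = λ² - 15 - 14 = 1 - 29 ≡ 10; y = λ·(15 - 10) - 5 ≡ 0. → (10, 0)

(10, 0)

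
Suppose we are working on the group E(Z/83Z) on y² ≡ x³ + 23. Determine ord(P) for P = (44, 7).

7

2P: tangent at (44, 7): λ = (3·44² + 0)/(2·7) ≡ 81/14. 14⁻¹ ≡ 6 (mod 83) since 14·6 = 84 ≡ 1, so λ ≡ 81·6 ≡ 71.
  x = λ² - 44 - 44 = 5041 - 88 ≡ 56; y = λ·(44 - 56) - 7 ≡ 54. → (56, 54)
3P: (56, 54) + (44, 7). λ = (7 - 54)/(44 - 56) ≡ 36/71 mod 83. 71⁻¹ ≡ 76 (mod 83), so λ ≡ 80.
  x = λ² - 56 - 44 = 6400 - 100 ≡ 75; y = λ·(56 - 75) - 54 ≡ 3. → (75, 3)
4P: (75, 3) + (44, 7). λ = (7 - 3)/(44 - 75) ≡ 4/52 mod 83. 52⁻¹ ≡ 8 (mod 83), so λ ≡ 32.
  x = λ² - 75 - 44 = 1024 - 119 ≡ 75; y = λ·(75 - 75) - 3 ≡ 80. → (75, 80)
5P: (75, 80) + (44, 7). λ = (7 - 80)/(44 - 75) ≡ 10/52 mod 83. 52⁻¹ ≡ 8 (mod 83) since 52·8 = 416 ≡ 1, so λ ≡ 80.
  x = λ² - 75 - 44 = 6400 - 119 ≡ 56; y = λ·(75 - 56) - 80 ≡ 29. → (56, 29)
6P: (56, 29) + (44, 7). λ = (7 - 29)/(44 - 56) ≡ 61/71 mod 83. 71⁻¹ ≡ 76 (mod 83), so λ ≡ 71.
  x = λ² - 56 - 44 = 5041 - 100 ≡ 44; y = λ·(56 - 44) - 29 ≡ 76. → (44, 76)
7P: (44, 76) + (44, 7): same x and y₁ ≡ -y₂, so the sum is ∞.
7P = ∞, so the order is 7.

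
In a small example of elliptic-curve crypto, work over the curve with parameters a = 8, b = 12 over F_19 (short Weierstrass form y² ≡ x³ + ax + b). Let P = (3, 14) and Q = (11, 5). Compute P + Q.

(3, 14) + (11, 5). λ = (5 - 14)/(11 - 3) ≡ 10/8 mod 19. 8⁻¹ ≡ 12 (mod 19), so λ ≡ 6.
  x = λ² - 3 - 11 = 36 - 14 ≡ 3; y = λ·(3 - 3) - 14 ≡ 5. → (3, 5)

(3, 5)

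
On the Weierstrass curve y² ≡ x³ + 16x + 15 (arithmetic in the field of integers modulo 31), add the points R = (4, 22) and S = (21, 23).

(4, 22) + (21, 23). λ = (23 - 22)/(21 - 4) ≡ 1/17 mod 31. 17⁻¹ ≡ 11 (mod 31), so λ ≡ 11.
  x = λ² - 4 - 21 = 121 - 25 ≡ 3; y = λ·(4 - 3) - 22 ≡ 20. → (3, 20)

(3, 20)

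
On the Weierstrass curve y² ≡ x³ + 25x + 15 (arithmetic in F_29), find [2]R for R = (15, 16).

tangent at (15, 16): λ = (3·15² + 25)/(2·16) ≡ 4/3. 3⁻¹ ≡ 10 (mod 29) since 3·10 = 30 ≡ 1, so λ ≡ 4·10 ≡ 11.
  x = λ² - 15 - 15 = 121 - 30 ≡ 4; y = λ·(15 - 4) - 16 ≡ 18. → (4, 18)

(4, 18)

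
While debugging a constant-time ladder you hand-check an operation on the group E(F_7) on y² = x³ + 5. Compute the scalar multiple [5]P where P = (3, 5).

Repeated addition: build up to 5P.
2P: tangent at (3, 5): λ = (3·3² + 0)/(2·5) ≡ 6/3. 3⁻¹ ≡ 5 (mod 7), so λ ≡ 6·5 ≡ 2.
  x = λ² - 3 - 3 = 4 - 6 ≡ 5; y = λ·(3 - 5) - 5 ≡ 5. → (5, 5)
3P: (5, 5) + (3, 5). λ = (5 - 5)/(3 - 5) ≡ 0/5 mod 7. 5⁻¹ ≡ 3 (mod 7) since 5·3 = 15 ≡ 1, so λ ≡ 0.
  x = λ² - 5 - 3 = 0 - 8 ≡ 6; y = λ·(5 - 6) - 5 ≡ 2. → (6, 2)
4P: (6, 2) + (3, 5). λ = (5 - 2)/(3 - 6) ≡ 3/4 mod 7. 4⁻¹ ≡ 2 (mod 7), so λ ≡ 6.
  x = λ² - 6 - 3 = 36 - 9 ≡ 6; y = λ·(6 - 6) - 2 ≡ 5. → (6, 5)
5P: (6, 5) + (3, 5). λ = (5 - 5)/(3 - 6) ≡ 0/4 mod 7. 4⁻¹ ≡ 2 (mod 7), so λ ≡ 0.
  x = λ² - 6 - 3 = 0 - 9 ≡ 5; y = λ·(6 - 5) - 5 ≡ 2. → (5, 2)

(5, 2)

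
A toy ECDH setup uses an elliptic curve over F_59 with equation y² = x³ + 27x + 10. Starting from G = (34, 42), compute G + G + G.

Repeated addition: build up to 3G.
2G: tangent at (34, 42): λ = (3·34² + 27)/(2·42) ≡ 14/25. 25⁻¹ ≡ 26 (mod 59), so λ ≡ 14·26 ≡ 10.
  x = λ² - 34 - 34 = 100 - 68 ≡ 32; y = λ·(34 - 32) - 42 ≡ 37. → (32, 37)
3G: (32, 37) + (34, 42). λ = (42 - 37)/(34 - 32) ≡ 5/2 mod 59. 2⁻¹ ≡ 30 (mod 59), so λ ≡ 32.
  x = λ² - 32 - 34 = 1024 - 66 ≡ 14; y = λ·(32 - 14) - 37 ≡ 8. → (14, 8)

(14, 8)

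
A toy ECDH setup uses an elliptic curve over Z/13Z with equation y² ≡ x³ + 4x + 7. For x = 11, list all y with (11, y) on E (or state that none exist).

2, 11

x³ + 4x + 7 = 1382 ≡ 4 (mod 13).
Square roots of 4 mod 13: 2 and 11 (since 2² = 4 ≡ 4).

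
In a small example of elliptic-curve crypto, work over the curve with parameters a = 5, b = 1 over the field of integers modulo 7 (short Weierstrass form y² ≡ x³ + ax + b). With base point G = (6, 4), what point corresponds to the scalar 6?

Double-and-add on 6 = (110)₂. Start with G = (6, 4) for the leading 1-bit.
double: tangent at (6, 4): λ = (3·6² + 5)/(2·4) ≡ 1/1. 1⁻¹ ≡ 1 (mod 7), so λ ≡ 1·1 ≡ 1.
  x = λ² - 6 - 6 = 1 - 12 ≡ 3; y = λ·(6 - 3) - 4 ≡ 6. → (3, 6)
add G: (3, 6) + (6, 4). λ = (4 - 6)/(6 - 3) ≡ 5/3 mod 7. 3⁻¹ ≡ 5 (mod 7), so λ ≡ 4.
  x = λ² - 3 - 6 = 16 - 9 ≡ 0; y = λ·(3 - 0) - 6 ≡ 6. → (0, 6)
double: tangent at (0, 6): λ = (3·0² + 5)/(2·6) ≡ 5/5. 5⁻¹ ≡ 3 (mod 7) since 5·3 = 15 ≡ 1, so λ ≡ 5·3 ≡ 1.
  x = λ² - 0 - 0 = 1 - 0 ≡ 1; y = λ·(0 - 1) - 6 ≡ 0. → (1, 0)

(1, 0)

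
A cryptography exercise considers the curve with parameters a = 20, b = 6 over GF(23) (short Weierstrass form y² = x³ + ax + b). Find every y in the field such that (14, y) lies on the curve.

x³ + 20x + 6 = 3030 ≡ 17 (mod 23).
17 is a non-residue mod 23; no y exists.

none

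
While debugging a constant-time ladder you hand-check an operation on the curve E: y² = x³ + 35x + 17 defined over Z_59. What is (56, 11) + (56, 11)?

(51, 46)

tangent at (56, 11): λ = (3·56² + 35)/(2·11) ≡ 3/22. 22⁻¹ ≡ 51 (mod 59) since 22·51 = 1122 ≡ 1, so λ ≡ 3·51 ≡ 35.
  x = λ² - 56 - 56 = 1225 - 112 ≡ 51; y = λ·(56 - 51) - 11 ≡ 46. → (51, 46)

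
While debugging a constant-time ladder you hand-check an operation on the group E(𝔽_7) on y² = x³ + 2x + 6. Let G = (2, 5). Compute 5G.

Double-and-add on 5 = (101)₂. Start with G = (2, 5) for the leading 1-bit.
double: tangent at (2, 5): λ = (3·2² + 2)/(2·5) ≡ 0/3. 3⁻¹ ≡ 5 (mod 7) since 3·5 = 15 ≡ 1, so λ ≡ 0·5 ≡ 0.
  x = λ² - 2 - 2 = 0 - 4 ≡ 3; y = λ·(2 - 3) - 5 ≡ 2. → (3, 2)
double: tangent at (3, 2): λ = (3·3² + 2)/(2·2) ≡ 1/4. 4⁻¹ ≡ 2 (mod 7), so λ ≡ 1·2 ≡ 2.
  x = λ² - 3 - 3 = 4 - 6 ≡ 5; y = λ·(3 - 5) - 2 ≡ 1. → (5, 1)
add G: (5, 1) + (2, 5). λ = (5 - 1)/(2 - 5) ≡ 4/4 mod 7. 4⁻¹ ≡ 2 (mod 7) since 4·2 = 8 ≡ 1, so λ ≡ 1.
  x = λ² - 5 - 2 = 1 - 7 ≡ 1; y = λ·(5 - 1) - 1 ≡ 3. → (1, 3)

(1, 3)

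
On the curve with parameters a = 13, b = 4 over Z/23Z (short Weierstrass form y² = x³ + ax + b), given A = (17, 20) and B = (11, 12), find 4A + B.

First 4A:
Repeated addition: build up to 4A.
2A: tangent at (17, 20): λ = (3·17² + 13)/(2·20) ≡ 6/17. 17⁻¹ ≡ 19 (mod 23), so λ ≡ 6·19 ≡ 22.
  x = λ² - 17 - 17 = 484 - 34 ≡ 13; y = λ·(17 - 13) - 20 ≡ 22. → (13, 22)
3A: (13, 22) + (17, 20). λ = (20 - 22)/(17 - 13) ≡ 21/4 mod 23. 4⁻¹ ≡ 6 (mod 23) since 4·6 = 24 ≡ 1, so λ ≡ 11.
  x = λ² - 13 - 17 = 121 - 30 ≡ 22; y = λ·(13 - 22) - 22 ≡ 17. → (22, 17)
4A: (22, 17) + (17, 20). λ = (20 - 17)/(17 - 22) ≡ 3/18 mod 23. 18⁻¹ ≡ 9 (mod 23) since 18·9 = 162 ≡ 1, so λ ≡ 4.
  x = λ² - 22 - 17 = 16 - 39 ≡ 0; y = λ·(22 - 0) - 17 ≡ 2. → (0, 2)
4A = (0, 2).
Finally 4A + B:
(0, 2) + (11, 12). λ = (12 - 2)/(11 - 0) ≡ 10/11 mod 23. 11⁻¹ ≡ 21 (mod 23), so λ ≡ 3.
  x = λ² - 0 - 11 = 9 - 11 ≡ 21; y = λ·(0 - 21) - 2 ≡ 4. → (21, 4)

(21, 4)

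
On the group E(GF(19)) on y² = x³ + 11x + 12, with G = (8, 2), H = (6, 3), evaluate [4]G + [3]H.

(4, 14)

First 4G:
Repeated addition: build up to 4G.
2G: tangent at (8, 2): λ = (3·8² + 11)/(2·2) ≡ 13/4. 4⁻¹ ≡ 5 (mod 19), so λ ≡ 13·5 ≡ 8.
  x = λ² - 8 - 8 = 64 - 16 ≡ 10; y = λ·(8 - 10) - 2 ≡ 1. → (10, 1)
3G: (10, 1) + (8, 2). λ = (2 - 1)/(8 - 10) ≡ 1/17 mod 19. 17⁻¹ ≡ 9 (mod 19), so λ ≡ 9.
  x = λ² - 10 - 8 = 81 - 18 ≡ 6; y = λ·(10 - 6) - 1 ≡ 16. → (6, 16)
4G: (6, 16) + (8, 2). λ = (2 - 16)/(8 - 6) ≡ 5/2 mod 19. 2⁻¹ ≡ 10 (mod 19), so λ ≡ 12.
  x = λ² - 6 - 8 = 144 - 14 ≡ 16; y = λ·(6 - 16) - 16 ≡ 16. → (16, 16)
4G = (16, 16).
Next 3H:
Repeated addition: build up to 3H.
2H: tangent at (6, 3): λ = (3·6² + 11)/(2·3) ≡ 5/6. 6⁻¹ ≡ 16 (mod 19), so λ ≡ 5·16 ≡ 4.
  x = λ² - 6 - 6 = 16 - 12 ≡ 4; y = λ·(6 - 4) - 3 ≡ 5. → (4, 5)
3H: (4, 5) + (6, 3). λ = (3 - 5)/(6 - 4) ≡ 17/2 mod 19. 2⁻¹ ≡ 10 (mod 19) since 2·10 = 20 ≡ 1, so λ ≡ 18.
  x = λ² - 4 - 6 = 324 - 10 ≡ 10; y = λ·(4 - 10) - 5 ≡ 1. → (10, 1)
3H = (10, 1).
Finally 4G + 3H:
(16, 16) + (10, 1). λ = (1 - 16)/(10 - 16) ≡ 4/13 mod 19. 13⁻¹ ≡ 3 (mod 19), so λ ≡ 12.
  x = λ² - 16 - 10 = 144 - 26 ≡ 4; y = λ·(16 - 4) - 16 ≡ 14. → (4, 14)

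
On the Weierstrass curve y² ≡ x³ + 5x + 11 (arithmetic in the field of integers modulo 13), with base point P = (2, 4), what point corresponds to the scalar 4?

Double-and-add on 4 = (100)₂. Start with P = (2, 4) for the leading 1-bit.
double: tangent at (2, 4): λ = (3·2² + 5)/(2·4) ≡ 4/8. 8⁻¹ ≡ 5 (mod 13), so λ ≡ 4·5 ≡ 7.
  x = λ² - 2 - 2 = 49 - 4 ≡ 6; y = λ·(2 - 6) - 4 ≡ 7. → (6, 7)
double: tangent at (6, 7): λ = (3·6² + 5)/(2·7) ≡ 9/1. 1⁻¹ ≡ 1 (mod 13), so λ ≡ 9·1 ≡ 9.
  x = λ² - 6 - 6 = 81 - 12 ≡ 4; y = λ·(6 - 4) - 7 ≡ 11. → (4, 11)

(4, 11)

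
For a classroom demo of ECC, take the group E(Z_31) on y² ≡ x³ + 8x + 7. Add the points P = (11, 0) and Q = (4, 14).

(20, 18)

(11, 0) + (4, 14). λ = (14 - 0)/(4 - 11) ≡ 14/24 mod 31. 24⁻¹ ≡ 22 (mod 31) since 24·22 = 528 ≡ 1, so λ ≡ 29.
  x = λ² - 11 - 4 = 841 - 15 ≡ 20; y = λ·(11 - 20) - 0 ≡ 18. → (20, 18)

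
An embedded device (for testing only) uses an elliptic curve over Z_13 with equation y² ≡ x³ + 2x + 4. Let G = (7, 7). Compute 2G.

(9, 7)

tangent at (7, 7): λ = (3·7² + 2)/(2·7) ≡ 6/1. 1⁻¹ ≡ 1 (mod 13), so λ ≡ 6·1 ≡ 6.
  x = λ² - 7 - 7 = 36 - 14 ≡ 9; y = λ·(7 - 9) - 7 ≡ 7. → (9, 7)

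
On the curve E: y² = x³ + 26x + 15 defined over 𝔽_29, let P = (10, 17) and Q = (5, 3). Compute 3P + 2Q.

(20, 3)

First 3P:
Repeated addition: build up to 3P.
2P: tangent at (10, 17): λ = (3·10² + 26)/(2·17) ≡ 7/5. 5⁻¹ ≡ 6 (mod 29), so λ ≡ 7·6 ≡ 13.
  x = λ² - 10 - 10 = 169 - 20 ≡ 4; y = λ·(10 - 4) - 17 ≡ 3. → (4, 3)
3P: (4, 3) + (10, 17). λ = (17 - 3)/(10 - 4) ≡ 14/6 mod 29. 6⁻¹ ≡ 5 (mod 29) since 6·5 = 30 ≡ 1, so λ ≡ 12.
  x = λ² - 4 - 10 = 144 - 14 ≡ 14; y = λ·(4 - 14) - 3 ≡ 22. → (14, 22)
3P = (14, 22).
Next 2Q:
Repeated addition: build up to 2Q.
2Q: tangent at (5, 3): λ = (3·5² + 26)/(2·3) ≡ 14/6. 6⁻¹ ≡ 5 (mod 29), so λ ≡ 14·5 ≡ 12.
  x = λ² - 5 - 5 = 144 - 10 ≡ 18; y = λ·(5 - 18) - 3 ≡ 15. → (18, 15)
2Q = (18, 15).
Finally 3P + 2Q:
(14, 22) + (18, 15). λ = (15 - 22)/(18 - 14) ≡ 22/4 mod 29. 4⁻¹ ≡ 22 (mod 29) since 4·22 = 88 ≡ 1, so λ ≡ 20.
  x = λ² - 14 - 18 = 400 - 32 ≡ 20; y = λ·(14 - 20) - 22 ≡ 3. → (20, 3)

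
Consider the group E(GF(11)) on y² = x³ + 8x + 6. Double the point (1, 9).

tangent at (1, 9): λ = (3·1² + 8)/(2·9) ≡ 0/7. 7⁻¹ ≡ 8 (mod 11) since 7·8 = 56 ≡ 1, so λ ≡ 0·8 ≡ 0.
  x = λ² - 1 - 1 = 0 - 2 ≡ 9; y = λ·(1 - 9) - 9 ≡ 2. → (9, 2)

(9, 2)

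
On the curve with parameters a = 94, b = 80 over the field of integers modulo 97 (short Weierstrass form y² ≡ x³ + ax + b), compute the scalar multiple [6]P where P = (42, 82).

Repeated addition: build up to 6P.
2P: tangent at (42, 82): λ = (3·42² + 94)/(2·82) ≡ 51/67. 67⁻¹ ≡ 42 (mod 97), so λ ≡ 51·42 ≡ 8.
  x = λ² - 42 - 42 = 64 - 84 ≡ 77; y = λ·(42 - 77) - 82 ≡ 26. → (77, 26)
3P: (77, 26) + (42, 82). λ = (82 - 26)/(42 - 77) ≡ 56/62 mod 97. 62⁻¹ ≡ 36 (mod 97), so λ ≡ 76.
  x = λ² - 77 - 42 = 5776 - 119 ≡ 31; y = λ·(77 - 31) - 26 ≡ 75. → (31, 75)
4P: (31, 75) + (42, 82). λ = (82 - 75)/(42 - 31) ≡ 7/11 mod 97. 11⁻¹ ≡ 53 (mod 97), so λ ≡ 80.
  x = λ² - 31 - 42 = 6400 - 73 ≡ 22; y = λ·(31 - 22) - 75 ≡ 63. → (22, 63)
5P: (22, 63) + (42, 82). λ = (82 - 63)/(42 - 22) ≡ 19/20 mod 97. 20⁻¹ ≡ 34 (mod 97), so λ ≡ 64.
  x = λ² - 22 - 42 = 4096 - 64 ≡ 55; y = λ·(22 - 55) - 63 ≡ 56. → (55, 56)
6P: (55, 56) + (42, 82). λ = (82 - 56)/(42 - 55) ≡ 26/84 mod 97. 84⁻¹ ≡ 82 (mod 97) since 84·82 = 6888 ≡ 1, so λ ≡ 95.
  x = λ² - 55 - 42 = 9025 - 97 ≡ 4; y = λ·(55 - 4) - 56 ≡ 36. → (4, 36)

(4, 36)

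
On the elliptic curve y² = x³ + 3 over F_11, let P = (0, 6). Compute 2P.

(0, 5)

tangent at (0, 6): λ = (3·0² + 0)/(2·6) ≡ 0/1. 1⁻¹ ≡ 1 (mod 11) since 1·1 = 1 ≡ 1, so λ ≡ 0·1 ≡ 0.
  x = λ² - 0 - 0 = 0 - 0 ≡ 0; y = λ·(0 - 0) - 6 ≡ 5. → (0, 5)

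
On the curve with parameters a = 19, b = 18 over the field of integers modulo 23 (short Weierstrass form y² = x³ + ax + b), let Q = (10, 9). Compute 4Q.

(21, 8)

Double-and-add on 4 = (100)₂. Start with Q = (10, 9) for the leading 1-bit.
double: tangent at (10, 9): λ = (3·10² + 19)/(2·9) ≡ 20/18. 18⁻¹ ≡ 9 (mod 23), so λ ≡ 20·9 ≡ 19.
  x = λ² - 10 - 10 = 361 - 20 ≡ 19; y = λ·(10 - 19) - 9 ≡ 4. → (19, 4)
double: tangent at (19, 4): λ = (3·19² + 19)/(2·4) ≡ 21/8. 8⁻¹ ≡ 3 (mod 23) since 8·3 = 24 ≡ 1, so λ ≡ 21·3 ≡ 17.
  x = λ² - 19 - 19 = 289 - 38 ≡ 21; y = λ·(19 - 21) - 4 ≡ 8. → (21, 8)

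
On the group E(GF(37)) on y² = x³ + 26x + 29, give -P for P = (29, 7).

(29, 30)

-(29, 7) = (29, -7 mod 37) = (29, 30).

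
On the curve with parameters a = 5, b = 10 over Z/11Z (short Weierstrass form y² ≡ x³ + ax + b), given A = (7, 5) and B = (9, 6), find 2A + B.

(6, 6)

First 2A:
Repeated addition: build up to 2A.
2A: tangent at (7, 5): λ = (3·7² + 5)/(2·5) ≡ 9/10. 10⁻¹ ≡ 10 (mod 11) since 10·10 = 100 ≡ 1, so λ ≡ 9·10 ≡ 2.
  x = λ² - 7 - 7 = 4 - 14 ≡ 1; y = λ·(7 - 1) - 5 ≡ 7. → (1, 7)
2A = (1, 7).
Finally 2A + B:
(1, 7) + (9, 6). λ = (6 - 7)/(9 - 1) ≡ 10/8 mod 11. 8⁻¹ ≡ 7 (mod 11), so λ ≡ 4.
  x = λ² - 1 - 9 = 16 - 10 ≡ 6; y = λ·(1 - 6) - 7 ≡ 6. → (6, 6)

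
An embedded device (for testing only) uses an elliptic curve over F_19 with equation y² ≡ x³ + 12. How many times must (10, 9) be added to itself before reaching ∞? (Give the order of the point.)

7

2P: tangent at (10, 9): λ = (3·10² + 0)/(2·9) ≡ 15/18. 18⁻¹ ≡ 18 (mod 19) since 18·18 = 324 ≡ 1, so λ ≡ 15·18 ≡ 4.
  x = λ² - 10 - 10 = 16 - 20 ≡ 15; y = λ·(10 - 15) - 9 ≡ 9. → (15, 9)
3P: (15, 9) + (10, 9). λ = (9 - 9)/(10 - 15) ≡ 0/14 mod 19. 14⁻¹ ≡ 15 (mod 19) since 14·15 = 210 ≡ 1, so λ ≡ 0.
  x = λ² - 15 - 10 = 0 - 25 ≡ 13; y = λ·(15 - 13) - 9 ≡ 10. → (13, 10)
4P: (13, 10) + (10, 9). λ = (9 - 10)/(10 - 13) ≡ 18/16 mod 19. 16⁻¹ ≡ 6 (mod 19), so λ ≡ 13.
  x = λ² - 13 - 10 = 169 - 23 ≡ 13; y = λ·(13 - 13) - 10 ≡ 9. → (13, 9)
5P: (13, 9) + (10, 9). λ = (9 - 9)/(10 - 13) ≡ 0/16 mod 19. 16⁻¹ ≡ 6 (mod 19) since 16·6 = 96 ≡ 1, so λ ≡ 0.
  x = λ² - 13 - 10 = 0 - 23 ≡ 15; y = λ·(13 - 15) - 9 ≡ 10. → (15, 10)
6P: (15, 10) + (10, 9). λ = (9 - 10)/(10 - 15) ≡ 18/14 mod 19. 14⁻¹ ≡ 15 (mod 19) since 14·15 = 210 ≡ 1, so λ ≡ 4.
  x = λ² - 15 - 10 = 16 - 25 ≡ 10; y = λ·(15 - 10) - 10 ≡ 10. → (10, 10)
7P: (10, 10) + (10, 9): same x and y₁ ≡ -y₂, so the sum is ∞.
7P = ∞, so the order is 7.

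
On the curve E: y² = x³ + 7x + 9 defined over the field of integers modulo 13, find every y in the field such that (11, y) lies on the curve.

0

x³ + 7x + 9 = 1417 ≡ 0 (mod 13).
Only y = 0 satisfies y² ≡ 0.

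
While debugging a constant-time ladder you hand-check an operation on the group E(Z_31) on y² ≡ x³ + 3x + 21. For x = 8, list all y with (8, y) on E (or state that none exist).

none

x³ + 3x + 21 = 557 ≡ 30 (mod 31).
30 is a non-residue mod 31; no y exists.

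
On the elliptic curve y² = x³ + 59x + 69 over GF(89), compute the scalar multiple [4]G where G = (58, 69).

Double-and-add on 4 = (100)₂. Start with G = (58, 69) for the leading 1-bit.
double: tangent at (58, 69): λ = (3·58² + 59)/(2·69) ≡ 5/49. 49⁻¹ ≡ 20 (mod 89) since 49·20 = 980 ≡ 1, so λ ≡ 5·20 ≡ 11.
  x = λ² - 58 - 58 = 121 - 116 ≡ 5; y = λ·(58 - 5) - 69 ≡ 69. → (5, 69)
double: tangent at (5, 69): λ = (3·5² + 59)/(2·69) ≡ 45/49. 49⁻¹ ≡ 20 (mod 89), so λ ≡ 45·20 ≡ 10.
  x = λ² - 5 - 5 = 100 - 10 ≡ 1; y = λ·(5 - 1) - 69 ≡ 60. → (1, 60)

(1, 60)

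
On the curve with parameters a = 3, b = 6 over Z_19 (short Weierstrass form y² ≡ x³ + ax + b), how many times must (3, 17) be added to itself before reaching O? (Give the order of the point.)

8

2P: tangent at (3, 17): λ = (3·3² + 3)/(2·17) ≡ 11/15. 15⁻¹ ≡ 14 (mod 19), so λ ≡ 11·14 ≡ 2.
  x = λ² - 3 - 3 = 4 - 6 ≡ 17; y = λ·(3 - 17) - 17 ≡ 12. → (17, 12)
3P: (17, 12) + (3, 17). λ = (17 - 12)/(3 - 17) ≡ 5/5 mod 19. 5⁻¹ ≡ 4 (mod 19) since 5·4 = 20 ≡ 1, so λ ≡ 1.
  x = λ² - 17 - 3 = 1 - 20 ≡ 0; y = λ·(17 - 0) - 12 ≡ 5. → (0, 5)
4P: (0, 5) + (3, 17). λ = (17 - 5)/(3 - 0) ≡ 12/3 mod 19. 3⁻¹ ≡ 13 (mod 19), so λ ≡ 4.
  x = λ² - 0 - 3 = 16 - 3 ≡ 13; y = λ·(0 - 13) - 5 ≡ 0. → (13, 0)
5P: (13, 0) + (3, 17). λ = (17 - 0)/(3 - 13) ≡ 17/9 mod 19. 9⁻¹ ≡ 17 (mod 19), so λ ≡ 4.
  x = λ² - 13 - 3 = 16 - 16 ≡ 0; y = λ·(13 - 0) - 0 ≡ 14. → (0, 14)
6P: (0, 14) + (3, 17). λ = (17 - 14)/(3 - 0) ≡ 3/3 mod 19. 3⁻¹ ≡ 13 (mod 19), so λ ≡ 1.
  x = λ² - 0 - 3 = 1 - 3 ≡ 17; y = λ·(0 - 17) - 14 ≡ 7. → (17, 7)
7P: (17, 7) + (3, 17). λ = (17 - 7)/(3 - 17) ≡ 10/5 mod 19. 5⁻¹ ≡ 4 (mod 19) since 5·4 = 20 ≡ 1, so λ ≡ 2.
  x = λ² - 17 - 3 = 4 - 20 ≡ 3; y = λ·(17 - 3) - 7 ≡ 2. → (3, 2)
8P: (3, 2) + (3, 17): same x and y₁ ≡ -y₂, so the sum is O.
8P = O, so the order is 8.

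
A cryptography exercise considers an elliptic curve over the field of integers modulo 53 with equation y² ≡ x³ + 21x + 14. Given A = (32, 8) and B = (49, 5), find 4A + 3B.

First 4A:
Double-and-add on 4 = (100)₂. Start with A = (32, 8) for the leading 1-bit.
double: tangent at (32, 8): λ = (3·32² + 21)/(2·8) ≡ 19/16. 16⁻¹ ≡ 10 (mod 53), so λ ≡ 19·10 ≡ 31.
  x = λ² - 32 - 32 = 961 - 64 ≡ 49; y = λ·(32 - 49) - 8 ≡ 48. → (49, 48)
double: tangent at (49, 48): λ = (3·49² + 21)/(2·48) ≡ 16/43. 43⁻¹ ≡ 37 (mod 53) since 43·37 = 1591 ≡ 1, so λ ≡ 16·37 ≡ 9.
  x = λ² - 49 - 49 = 81 - 98 ≡ 36; y = λ·(49 - 36) - 48 ≡ 16. → (36, 16)
4A = (36, 16).
Next 3B:
Repeated addition: build up to 3B.
2B: tangent at (49, 5): λ = (3·49² + 21)/(2·5) ≡ 16/10. 10⁻¹ ≡ 16 (mod 53), so λ ≡ 16·16 ≡ 44.
  x = λ² - 49 - 49 = 1936 - 98 ≡ 36; y = λ·(49 - 36) - 5 ≡ 37. → (36, 37)
3B: (36, 37) + (49, 5). λ = (5 - 37)/(49 - 36) ≡ 21/13 mod 53. 13⁻¹ ≡ 49 (mod 53) since 13·49 = 637 ≡ 1, so λ ≡ 22.
  x = λ² - 36 - 49 = 484 - 85 ≡ 28; y = λ·(36 - 28) - 37 ≡ 33. → (28, 33)
3B = (28, 33).
Finally 4A + 3B:
(36, 16) + (28, 33). λ = (33 - 16)/(28 - 36) ≡ 17/45 mod 53. 45⁻¹ ≡ 33 (mod 53), so λ ≡ 31.
  x = λ² - 36 - 28 = 961 - 64 ≡ 49; y = λ·(36 - 49) - 16 ≡ 5. → (49, 5)

(49, 5)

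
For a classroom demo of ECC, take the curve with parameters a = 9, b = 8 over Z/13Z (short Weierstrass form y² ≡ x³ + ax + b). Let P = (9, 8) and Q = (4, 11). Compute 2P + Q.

(3, 7)

First 2P:
Repeated addition: build up to 2P.
2P: tangent at (9, 8): λ = (3·9² + 9)/(2·8) ≡ 5/3. 3⁻¹ ≡ 9 (mod 13) since 3·9 = 27 ≡ 1, so λ ≡ 5·9 ≡ 6.
  x = λ² - 9 - 9 = 36 - 18 ≡ 5; y = λ·(9 - 5) - 8 ≡ 3. → (5, 3)
2P = (5, 3).
Finally 2P + Q:
(5, 3) + (4, 11). λ = (11 - 3)/(4 - 5) ≡ 8/12 mod 13. 12⁻¹ ≡ 12 (mod 13) since 12·12 = 144 ≡ 1, so λ ≡ 5.
  x = λ² - 5 - 4 = 25 - 9 ≡ 3; y = λ·(5 - 3) - 3 ≡ 7. → (3, 7)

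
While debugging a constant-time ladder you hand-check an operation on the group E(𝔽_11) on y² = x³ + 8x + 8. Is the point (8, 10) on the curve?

y² = 10² ≡ 1; x³ + 8x + 8 = 584 ≡ 1 (mod 11). 1 = 1.

yes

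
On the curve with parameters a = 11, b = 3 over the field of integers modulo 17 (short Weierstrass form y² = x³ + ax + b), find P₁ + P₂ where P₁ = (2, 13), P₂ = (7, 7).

(2, 13) + (7, 7). λ = (7 - 13)/(7 - 2) ≡ 11/5 mod 17. 5⁻¹ ≡ 7 (mod 17), so λ ≡ 9.
  x = λ² - 2 - 7 = 81 - 9 ≡ 4; y = λ·(2 - 4) - 13 ≡ 3. → (4, 3)

(4, 3)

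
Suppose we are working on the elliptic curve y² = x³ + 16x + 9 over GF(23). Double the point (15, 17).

(20, 16)

tangent at (15, 17): λ = (3·15² + 16)/(2·17) ≡ 1/11. 11⁻¹ ≡ 21 (mod 23), so λ ≡ 1·21 ≡ 21.
  x = λ² - 15 - 15 = 441 - 30 ≡ 20; y = λ·(15 - 20) - 17 ≡ 16. → (20, 16)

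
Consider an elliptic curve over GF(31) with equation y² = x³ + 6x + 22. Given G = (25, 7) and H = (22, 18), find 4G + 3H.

First 4G:
Repeated addition: build up to 4G.
2G: tangent at (25, 7): λ = (3·25² + 6)/(2·7) ≡ 21/14. 14⁻¹ ≡ 20 (mod 31), so λ ≡ 21·20 ≡ 17.
  x = λ² - 25 - 25 = 289 - 50 ≡ 22; y = λ·(25 - 22) - 7 ≡ 13. → (22, 13)
3G: (22, 13) + (25, 7). λ = (7 - 13)/(25 - 22) ≡ 25/3 mod 31. 3⁻¹ ≡ 21 (mod 31), so λ ≡ 29.
  x = λ² - 22 - 25 = 841 - 47 ≡ 19; y = λ·(22 - 19) - 13 ≡ 12. → (19, 12)
4G: (19, 12) + (25, 7). λ = (7 - 12)/(25 - 19) ≡ 26/6 mod 31. 6⁻¹ ≡ 26 (mod 31), so λ ≡ 25.
  x = λ² - 19 - 25 = 625 - 44 ≡ 23; y = λ·(19 - 23) - 12 ≡ 12. → (23, 12)
4G = (23, 12).
Next 3H:
Repeated addition: build up to 3H.
2H: tangent at (22, 18): λ = (3·22² + 6)/(2·18) ≡ 1/5. 5⁻¹ ≡ 25 (mod 31), so λ ≡ 1·25 ≡ 25.
  x = λ² - 22 - 22 = 625 - 44 ≡ 23; y = λ·(22 - 23) - 18 ≡ 19. → (23, 19)
3H: (23, 19) + (22, 18). λ = (18 - 19)/(22 - 23) ≡ 30/30 mod 31. 30⁻¹ ≡ 30 (mod 31), so λ ≡ 1.
  x = λ² - 23 - 22 = 1 - 45 ≡ 18; y = λ·(23 - 18) - 19 ≡ 17. → (18, 17)
3H = (18, 17).
Finally 4G + 3H:
(23, 12) + (18, 17). λ = (17 - 12)/(18 - 23) ≡ 5/26 mod 31. 26⁻¹ ≡ 6 (mod 31), so λ ≡ 30.
  x = λ² - 23 - 18 = 900 - 41 ≡ 22; y = λ·(23 - 22) - 12 ≡ 18. → (22, 18)

(22, 18)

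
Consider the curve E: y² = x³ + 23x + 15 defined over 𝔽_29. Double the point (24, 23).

tangent at (24, 23): λ = (3·24² + 23)/(2·23) ≡ 11/17. 17⁻¹ ≡ 12 (mod 29) since 17·12 = 204 ≡ 1, so λ ≡ 11·12 ≡ 16.
  x = λ² - 24 - 24 = 256 - 48 ≡ 5; y = λ·(24 - 5) - 23 ≡ 20. → (5, 20)

(5, 20)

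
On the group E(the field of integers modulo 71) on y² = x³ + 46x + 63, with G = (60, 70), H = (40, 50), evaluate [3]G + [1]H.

(64, 26)

First 3G:
Repeated addition: build up to 3G.
2G: tangent at (60, 70): λ = (3·60² + 46)/(2·70) ≡ 54/69. 69⁻¹ ≡ 35 (mod 71) since 69·35 = 2415 ≡ 1, so λ ≡ 54·35 ≡ 44.
  x = λ² - 60 - 60 = 1936 - 120 ≡ 41; y = λ·(60 - 41) - 70 ≡ 56. → (41, 56)
3G: (41, 56) + (60, 70). λ = (70 - 56)/(60 - 41) ≡ 14/19 mod 71. 19⁻¹ ≡ 15 (mod 71), so λ ≡ 68.
  x = λ² - 41 - 60 = 4624 - 101 ≡ 50; y = λ·(41 - 50) - 56 ≡ 42. → (50, 42)
3G = (50, 42).
Finally 3G + H:
(50, 42) + (40, 50). λ = (50 - 42)/(40 - 50) ≡ 8/61 mod 71. 61⁻¹ ≡ 7 (mod 71) since 61·7 = 427 ≡ 1, so λ ≡ 56.
  x = λ² - 50 - 40 = 3136 - 90 ≡ 64; y = λ·(50 - 64) - 42 ≡ 26. → (64, 26)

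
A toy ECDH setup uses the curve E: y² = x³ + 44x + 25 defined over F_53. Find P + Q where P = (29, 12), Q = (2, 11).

(26, 47)

(29, 12) + (2, 11). λ = (11 - 12)/(2 - 29) ≡ 52/26 mod 53. 26⁻¹ ≡ 51 (mod 53) since 26·51 = 1326 ≡ 1, so λ ≡ 2.
  x = λ² - 29 - 2 = 4 - 31 ≡ 26; y = λ·(29 - 26) - 12 ≡ 47. → (26, 47)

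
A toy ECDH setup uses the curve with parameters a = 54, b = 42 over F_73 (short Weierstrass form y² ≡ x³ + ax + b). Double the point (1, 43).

(25, 9)

tangent at (1, 43): λ = (3·1² + 54)/(2·43) ≡ 57/13. 13⁻¹ ≡ 45 (mod 73), so λ ≡ 57·45 ≡ 10.
  x = λ² - 1 - 1 = 100 - 2 ≡ 25; y = λ·(1 - 25) - 43 ≡ 9. → (25, 9)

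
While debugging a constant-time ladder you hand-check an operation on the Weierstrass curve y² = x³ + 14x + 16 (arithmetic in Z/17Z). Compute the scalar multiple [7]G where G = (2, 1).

(12, 5)

Double-and-add on 7 = (111)₂. Start with G = (2, 1) for the leading 1-bit.
double: tangent at (2, 1): λ = (3·2² + 14)/(2·1) ≡ 9/2. 2⁻¹ ≡ 9 (mod 17) since 2·9 = 18 ≡ 1, so λ ≡ 9·9 ≡ 13.
  x = λ² - 2 - 2 = 169 - 4 ≡ 12; y = λ·(2 - 12) - 1 ≡ 5. → (12, 5)
add G: (12, 5) + (2, 1). λ = (1 - 5)/(2 - 12) ≡ 13/7 mod 17. 7⁻¹ ≡ 5 (mod 17), so λ ≡ 14.
  x = λ² - 12 - 2 = 196 - 14 ≡ 12; y = λ·(12 - 12) - 5 ≡ 12. → (12, 12)
double: tangent at (12, 12): λ = (3·12² + 14)/(2·12) ≡ 4/7. 7⁻¹ ≡ 5 (mod 17) since 7·5 = 35 ≡ 1, so λ ≡ 4·5 ≡ 3.
  x = λ² - 12 - 12 = 9 - 24 ≡ 2; y = λ·(12 - 2) - 12 ≡ 1. → (2, 1)
add G: tangent at (2, 1): λ = (3·2² + 14)/(2·1) ≡ 9/2. 2⁻¹ ≡ 9 (mod 17), so λ ≡ 9·9 ≡ 13.
  x = λ² - 2 - 2 = 169 - 4 ≡ 12; y = λ·(2 - 12) - 1 ≡ 5. → (12, 5)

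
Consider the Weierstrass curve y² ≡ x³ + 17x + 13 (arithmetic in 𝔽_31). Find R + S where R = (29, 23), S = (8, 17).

(29, 23) + (8, 17). λ = (17 - 23)/(8 - 29) ≡ 25/10 mod 31. 10⁻¹ ≡ 28 (mod 31), so λ ≡ 18.
  x = λ² - 29 - 8 = 324 - 37 ≡ 8; y = λ·(29 - 8) - 23 ≡ 14. → (8, 14)

(8, 14)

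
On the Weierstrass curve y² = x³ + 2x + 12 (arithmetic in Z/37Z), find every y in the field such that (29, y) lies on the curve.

none

x³ + 2x + 12 = 24459 ≡ 2 (mod 37).
2 is a non-residue mod 37; no y exists.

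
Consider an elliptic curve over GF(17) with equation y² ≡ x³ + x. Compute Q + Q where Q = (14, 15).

tangent at (14, 15): λ = (3·14² + 1)/(2·15) ≡ 11/13. 13⁻¹ ≡ 4 (mod 17), so λ ≡ 11·4 ≡ 10.
  x = λ² - 14 - 14 = 100 - 28 ≡ 4; y = λ·(14 - 4) - 15 ≡ 0. → (4, 0)

(4, 0)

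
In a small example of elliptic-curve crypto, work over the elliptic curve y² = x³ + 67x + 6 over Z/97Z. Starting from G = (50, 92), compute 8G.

(35, 11)

Double-and-add on 8 = (1000)₂. Start with G = (50, 92) for the leading 1-bit.
double: tangent at (50, 92): λ = (3·50² + 67)/(2·92) ≡ 1/87. 87⁻¹ ≡ 29 (mod 97) since 87·29 = 2523 ≡ 1, so λ ≡ 1·29 ≡ 29.
  x = λ² - 50 - 50 = 841 - 100 ≡ 62; y = λ·(50 - 62) - 92 ≡ 45. → (62, 45)
double: tangent at (62, 45): λ = (3·62² + 67)/(2·45) ≡ 56/90. 90⁻¹ ≡ 83 (mod 97) since 90·83 = 7470 ≡ 1, so λ ≡ 56·83 ≡ 89.
  x = λ² - 62 - 62 = 7921 - 124 ≡ 37; y = λ·(62 - 37) - 45 ≡ 46. → (37, 46)
double: tangent at (37, 46): λ = (3·37² + 67)/(2·46) ≡ 3/92. 92⁻¹ ≡ 58 (mod 97), so λ ≡ 3·58 ≡ 77.
  x = λ² - 37 - 37 = 5929 - 74 ≡ 35; y = λ·(37 - 35) - 46 ≡ 11. → (35, 11)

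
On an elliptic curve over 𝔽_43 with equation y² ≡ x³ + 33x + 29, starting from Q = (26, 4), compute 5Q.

Double-and-add on 5 = (101)₂. Start with Q = (26, 4) for the leading 1-bit.
double: tangent at (26, 4): λ = (3·26² + 33)/(2·4) ≡ 40/8. 8⁻¹ ≡ 27 (mod 43) since 8·27 = 216 ≡ 1, so λ ≡ 40·27 ≡ 5.
  x = λ² - 26 - 26 = 25 - 52 ≡ 16; y = λ·(26 - 16) - 4 ≡ 3. → (16, 3)
double: tangent at (16, 3): λ = (3·16² + 33)/(2·3) ≡ 27/6. 6⁻¹ ≡ 36 (mod 43), so λ ≡ 27·36 ≡ 26.
  x = λ² - 16 - 16 = 676 - 32 ≡ 42; y = λ·(16 - 42) - 3 ≡ 9. → (42, 9)
add Q: (42, 9) + (26, 4). λ = (4 - 9)/(26 - 42) ≡ 38/27 mod 43. 27⁻¹ ≡ 8 (mod 43) since 27·8 = 216 ≡ 1, so λ ≡ 3.
  x = λ² - 42 - 26 = 9 - 68 ≡ 27; y = λ·(42 - 27) - 9 ≡ 36. → (27, 36)

(27, 36)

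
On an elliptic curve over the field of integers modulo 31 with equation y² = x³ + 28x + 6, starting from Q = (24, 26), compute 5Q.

(25, 26)

Repeated addition: build up to 5Q.
2Q: tangent at (24, 26): λ = (3·24² + 28)/(2·26) ≡ 20/21. 21⁻¹ ≡ 3 (mod 31) since 21·3 = 63 ≡ 1, so λ ≡ 20·3 ≡ 29.
  x = λ² - 24 - 24 = 841 - 48 ≡ 18; y = λ·(24 - 18) - 26 ≡ 24. → (18, 24)
3Q: (18, 24) + (24, 26). λ = (26 - 24)/(24 - 18) ≡ 2/6 mod 31. 6⁻¹ ≡ 26 (mod 31) since 6·26 = 156 ≡ 1, so λ ≡ 21.
  x = λ² - 18 - 24 = 441 - 42 ≡ 27; y = λ·(18 - 27) - 24 ≡ 4. → (27, 4)
4Q: (27, 4) + (24, 26). λ = (26 - 4)/(24 - 27) ≡ 22/28 mod 31. 28⁻¹ ≡ 10 (mod 31), so λ ≡ 3.
  x = λ² - 27 - 24 = 9 - 51 ≡ 20; y = λ·(27 - 20) - 4 ≡ 17. → (20, 17)
5Q: (20, 17) + (24, 26). λ = (26 - 17)/(24 - 20) ≡ 9/4 mod 31. 4⁻¹ ≡ 8 (mod 31), so λ ≡ 10.
  x = λ² - 20 - 24 = 100 - 44 ≡ 25; y = λ·(20 - 25) - 17 ≡ 26. → (25, 26)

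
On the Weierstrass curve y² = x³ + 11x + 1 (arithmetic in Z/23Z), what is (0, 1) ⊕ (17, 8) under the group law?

(0, 1) + (17, 8). λ = (8 - 1)/(17 - 0) ≡ 7/17 mod 23. 17⁻¹ ≡ 19 (mod 23), so λ ≡ 18.
  x = λ² - 0 - 17 = 324 - 17 ≡ 8; y = λ·(0 - 8) - 1 ≡ 16. → (8, 16)

(8, 16)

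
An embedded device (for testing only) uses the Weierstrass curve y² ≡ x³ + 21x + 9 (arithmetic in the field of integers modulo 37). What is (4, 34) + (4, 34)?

(4, 3)

tangent at (4, 34): λ = (3·4² + 21)/(2·34) ≡ 32/31. 31⁻¹ ≡ 6 (mod 37), so λ ≡ 32·6 ≡ 7.
  x = λ² - 4 - 4 = 49 - 8 ≡ 4; y = λ·(4 - 4) - 34 ≡ 3. → (4, 3)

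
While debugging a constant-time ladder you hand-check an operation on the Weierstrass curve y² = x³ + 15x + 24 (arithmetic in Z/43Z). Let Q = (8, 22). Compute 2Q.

tangent at (8, 22): λ = (3·8² + 15)/(2·22) ≡ 35/1. 1⁻¹ ≡ 1 (mod 43), so λ ≡ 35·1 ≡ 35.
  x = λ² - 8 - 8 = 1225 - 16 ≡ 5; y = λ·(8 - 5) - 22 ≡ 40. → (5, 40)

(5, 40)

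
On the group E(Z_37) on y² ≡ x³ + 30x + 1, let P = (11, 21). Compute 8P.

(11, 16)

Double-and-add on 8 = (1000)₂. Start with P = (11, 21) for the leading 1-bit.
double: tangent at (11, 21): λ = (3·11² + 30)/(2·21) ≡ 23/5. 5⁻¹ ≡ 15 (mod 37) since 5·15 = 75 ≡ 1, so λ ≡ 23·15 ≡ 12.
  x = λ² - 11 - 11 = 144 - 22 ≡ 11; y = λ·(11 - 11) - 21 ≡ 16. → (11, 16)
double: tangent at (11, 16): λ = (3·11² + 30)/(2·16) ≡ 23/32. 32⁻¹ ≡ 22 (mod 37), so λ ≡ 23·22 ≡ 25.
  x = λ² - 11 - 11 = 625 - 22 ≡ 11; y = λ·(11 - 11) - 16 ≡ 21. → (11, 21)
double: tangent at (11, 21): λ = (3·11² + 30)/(2·21) ≡ 23/5. 5⁻¹ ≡ 15 (mod 37) since 5·15 = 75 ≡ 1, so λ ≡ 23·15 ≡ 12.
  x = λ² - 11 - 11 = 144 - 22 ≡ 11; y = λ·(11 - 11) - 21 ≡ 16. → (11, 16)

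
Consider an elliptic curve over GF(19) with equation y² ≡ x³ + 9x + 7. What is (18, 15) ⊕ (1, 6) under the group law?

(6, 7)

(18, 15) + (1, 6). λ = (6 - 15)/(1 - 18) ≡ 10/2 mod 19. 2⁻¹ ≡ 10 (mod 19) since 2·10 = 20 ≡ 1, so λ ≡ 5.
  x = λ² - 18 - 1 = 25 - 19 ≡ 6; y = λ·(18 - 6) - 15 ≡ 7. → (6, 7)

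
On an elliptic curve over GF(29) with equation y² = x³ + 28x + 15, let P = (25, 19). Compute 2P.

tangent at (25, 19): λ = (3·25² + 28)/(2·19) ≡ 18/9. 9⁻¹ ≡ 13 (mod 29), so λ ≡ 18·13 ≡ 2.
  x = λ² - 25 - 25 = 4 - 50 ≡ 12; y = λ·(25 - 12) - 19 ≡ 7. → (12, 7)

(12, 7)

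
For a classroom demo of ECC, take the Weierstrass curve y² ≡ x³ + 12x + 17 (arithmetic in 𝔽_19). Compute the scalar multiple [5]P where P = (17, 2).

Double-and-add on 5 = (101)₂. Start with P = (17, 2) for the leading 1-bit.
double: tangent at (17, 2): λ = (3·17² + 12)/(2·2) ≡ 5/4. 4⁻¹ ≡ 5 (mod 19), so λ ≡ 5·5 ≡ 6.
  x = λ² - 17 - 17 = 36 - 34 ≡ 2; y = λ·(17 - 2) - 2 ≡ 12. → (2, 12)
double: tangent at (2, 12): λ = (3·2² + 12)/(2·12) ≡ 5/5. 5⁻¹ ≡ 4 (mod 19), so λ ≡ 5·4 ≡ 1.
  x = λ² - 2 - 2 = 1 - 4 ≡ 16; y = λ·(2 - 16) - 12 ≡ 12. → (16, 12)
add P: (16, 12) + (17, 2). λ = (2 - 12)/(17 - 16) ≡ 9/1 mod 19. 1⁻¹ ≡ 1 (mod 19), so λ ≡ 9.
  x = λ² - 16 - 17 = 81 - 33 ≡ 10; y = λ·(16 - 10) - 12 ≡ 4. → (10, 4)

(10, 4)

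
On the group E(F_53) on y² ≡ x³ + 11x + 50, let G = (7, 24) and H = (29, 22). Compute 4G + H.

(48, 33)

First 4G:
Repeated addition: build up to 4G.
2G: tangent at (7, 24): λ = (3·7² + 11)/(2·24) ≡ 52/48. 48⁻¹ ≡ 21 (mod 53) since 48·21 = 1008 ≡ 1, so λ ≡ 52·21 ≡ 32.
  x = λ² - 7 - 7 = 1024 - 14 ≡ 3; y = λ·(7 - 3) - 24 ≡ 51. → (3, 51)
3G: (3, 51) + (7, 24). λ = (24 - 51)/(7 - 3) ≡ 26/4 mod 53. 4⁻¹ ≡ 40 (mod 53) since 4·40 = 160 ≡ 1, so λ ≡ 33.
  x = λ² - 3 - 7 = 1089 - 10 ≡ 19; y = λ·(3 - 19) - 51 ≡ 4. → (19, 4)
4G: (19, 4) + (7, 24). λ = (24 - 4)/(7 - 19) ≡ 20/41 mod 53. 41⁻¹ ≡ 22 (mod 53), so λ ≡ 16.
  x = λ² - 19 - 7 = 256 - 26 ≡ 18; y = λ·(19 - 18) - 4 ≡ 12. → (18, 12)
4G = (18, 12).
Finally 4G + H:
(18, 12) + (29, 22). λ = (22 - 12)/(29 - 18) ≡ 10/11 mod 53. 11⁻¹ ≡ 29 (mod 53) since 11·29 = 319 ≡ 1, so λ ≡ 25.
  x = λ² - 18 - 29 = 625 - 47 ≡ 48; y = λ·(18 - 48) - 12 ≡ 33. → (48, 33)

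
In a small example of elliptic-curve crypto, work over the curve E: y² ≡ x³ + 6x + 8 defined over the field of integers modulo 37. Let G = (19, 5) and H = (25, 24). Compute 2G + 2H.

(24, 8)

First 2G:
Repeated addition: build up to 2G.
2G: tangent at (19, 5): λ = (3·19² + 6)/(2·5) ≡ 16/10. 10⁻¹ ≡ 26 (mod 37), so λ ≡ 16·26 ≡ 9.
  x = λ² - 19 - 19 = 81 - 38 ≡ 6; y = λ·(19 - 6) - 5 ≡ 1. → (6, 1)
2G = (6, 1).
Next 2H:
Repeated addition: build up to 2H.
2H: tangent at (25, 24): λ = (3·25² + 6)/(2·24) ≡ 31/11. 11⁻¹ ≡ 27 (mod 37), so λ ≡ 31·27 ≡ 23.
  x = λ² - 25 - 25 = 529 - 50 ≡ 35; y = λ·(25 - 35) - 24 ≡ 5. → (35, 5)
2H = (35, 5).
Finally 2G + 2H:
(6, 1) + (35, 5). λ = (5 - 1)/(35 - 6) ≡ 4/29 mod 37. 29⁻¹ ≡ 23 (mod 37), so λ ≡ 18.
  x = λ² - 6 - 35 = 324 - 41 ≡ 24; y = λ·(6 - 24) - 1 ≡ 8. → (24, 8)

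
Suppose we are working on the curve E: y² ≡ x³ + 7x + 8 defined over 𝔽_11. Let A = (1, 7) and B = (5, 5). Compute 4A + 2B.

(8, 9)

First 4A:
Repeated addition: build up to 4A.
2A: tangent at (1, 7): λ = (3·1² + 7)/(2·7) ≡ 10/3. 3⁻¹ ≡ 4 (mod 11) since 3·4 = 12 ≡ 1, so λ ≡ 10·4 ≡ 7.
  x = λ² - 1 - 1 = 49 - 2 ≡ 3; y = λ·(1 - 3) - 7 ≡ 1. → (3, 1)
3A: (3, 1) + (1, 7). λ = (7 - 1)/(1 - 3) ≡ 6/9 mod 11. 9⁻¹ ≡ 5 (mod 11) since 9·5 = 45 ≡ 1, so λ ≡ 8.
  x = λ² - 3 - 1 = 64 - 4 ≡ 5; y = λ·(3 - 5) - 1 ≡ 5. → (5, 5)
4A: (5, 5) + (1, 7). λ = (7 - 5)/(1 - 5) ≡ 2/7 mod 11. 7⁻¹ ≡ 8 (mod 11), so λ ≡ 5.
  x = λ² - 5 - 1 = 25 - 6 ≡ 8; y = λ·(5 - 8) - 5 ≡ 2. → (8, 2)
4A = (8, 2).
Next 2B:
Repeated addition: build up to 2B.
2B: tangent at (5, 5): λ = (3·5² + 7)/(2·5) ≡ 5/10. 10⁻¹ ≡ 10 (mod 11), so λ ≡ 5·10 ≡ 6.
  x = λ² - 5 - 5 = 36 - 10 ≡ 4; y = λ·(5 - 4) - 5 ≡ 1. → (4, 1)
2B = (4, 1).
Finally 4A + 2B:
(8, 2) + (4, 1). λ = (1 - 2)/(4 - 8) ≡ 10/7 mod 11. 7⁻¹ ≡ 8 (mod 11), so λ ≡ 3.
  x = λ² - 8 - 4 = 9 - 12 ≡ 8; y = λ·(8 - 8) - 2 ≡ 9. → (8, 9)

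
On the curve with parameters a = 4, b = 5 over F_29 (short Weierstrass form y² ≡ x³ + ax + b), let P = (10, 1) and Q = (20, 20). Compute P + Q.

(0, 18)

(10, 1) + (20, 20). λ = (20 - 1)/(20 - 10) ≡ 19/10 mod 29. 10⁻¹ ≡ 3 (mod 29) since 10·3 = 30 ≡ 1, so λ ≡ 28.
  x = λ² - 10 - 20 = 784 - 30 ≡ 0; y = λ·(10 - 0) - 1 ≡ 18. → (0, 18)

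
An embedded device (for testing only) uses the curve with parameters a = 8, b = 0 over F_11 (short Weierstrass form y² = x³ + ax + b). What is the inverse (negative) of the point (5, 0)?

-(5, 0) = (5, -0 mod 11) = (5, 0).

(5, 0)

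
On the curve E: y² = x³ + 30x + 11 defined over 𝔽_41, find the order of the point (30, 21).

4

2P: tangent at (30, 21): λ = (3·30² + 30)/(2·21) ≡ 24/1. 1⁻¹ ≡ 1 (mod 41) since 1·1 = 1 ≡ 1, so λ ≡ 24·1 ≡ 24.
  x = λ² - 30 - 30 = 576 - 60 ≡ 24; y = λ·(30 - 24) - 21 ≡ 0. → (24, 0)
3P: (24, 0) + (30, 21). λ = (21 - 0)/(30 - 24) ≡ 21/6 mod 41. 6⁻¹ ≡ 7 (mod 41), so λ ≡ 24.
  x = λ² - 24 - 30 = 576 - 54 ≡ 30; y = λ·(24 - 30) - 0 ≡ 20. → (30, 20)
4P: (30, 20) + (30, 21): same x and y₁ ≡ -y₂, so the sum is the point at infinity.
4P = the point at infinity, so the order is 4.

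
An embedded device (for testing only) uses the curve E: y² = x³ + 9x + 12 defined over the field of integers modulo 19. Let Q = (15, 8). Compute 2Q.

(8, 11)

tangent at (15, 8): λ = (3·15² + 9)/(2·8) ≡ 0/16. 16⁻¹ ≡ 6 (mod 19), so λ ≡ 0·6 ≡ 0.
  x = λ² - 15 - 15 = 0 - 30 ≡ 8; y = λ·(15 - 8) - 8 ≡ 11. → (8, 11)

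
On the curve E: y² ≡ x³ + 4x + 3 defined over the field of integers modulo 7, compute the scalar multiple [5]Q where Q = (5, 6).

(5, 1)

Double-and-add on 5 = (101)₂. Start with Q = (5, 6) for the leading 1-bit.
double: tangent at (5, 6): λ = (3·5² + 4)/(2·6) ≡ 2/5. 5⁻¹ ≡ 3 (mod 7) since 5·3 = 15 ≡ 1, so λ ≡ 2·3 ≡ 6.
  x = λ² - 5 - 5 = 36 - 10 ≡ 5; y = λ·(5 - 5) - 6 ≡ 1. → (5, 1)
double: tangent at (5, 1): λ = (3·5² + 4)/(2·1) ≡ 2/2. 2⁻¹ ≡ 4 (mod 7) since 2·4 = 8 ≡ 1, so λ ≡ 2·4 ≡ 1.
  x = λ² - 5 - 5 = 1 - 10 ≡ 5; y = λ·(5 - 5) - 1 ≡ 6. → (5, 6)
add Q: tangent at (5, 6): λ = (3·5² + 4)/(2·6) ≡ 2/5. 5⁻¹ ≡ 3 (mod 7), so λ ≡ 2·3 ≡ 6.
  x = λ² - 5 - 5 = 36 - 10 ≡ 5; y = λ·(5 - 5) - 6 ≡ 1. → (5, 1)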